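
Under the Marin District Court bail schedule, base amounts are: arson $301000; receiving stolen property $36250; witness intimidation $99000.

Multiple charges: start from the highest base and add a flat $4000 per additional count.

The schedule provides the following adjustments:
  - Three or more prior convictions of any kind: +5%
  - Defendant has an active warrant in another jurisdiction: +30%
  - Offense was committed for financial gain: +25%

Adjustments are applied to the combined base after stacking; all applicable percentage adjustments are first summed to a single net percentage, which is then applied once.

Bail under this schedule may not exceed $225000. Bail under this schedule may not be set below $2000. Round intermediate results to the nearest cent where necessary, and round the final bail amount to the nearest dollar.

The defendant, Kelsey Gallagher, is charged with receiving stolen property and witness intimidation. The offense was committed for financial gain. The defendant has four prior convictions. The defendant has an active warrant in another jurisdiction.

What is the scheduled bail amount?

$164800

Base amounts from the schedule: receiving stolen property $36250; witness intimidation $99000.
Stacking rule: highest base plus $4000 per additional charge. Highest is witness intimidation at $99000; 1 additional charge → +$4000. Combined base = $103000.
Net percentage adjustment: +5% +30% +25% = +60%. $103000 × 1.6 = $164800.
$164800 is within the $225000 maximum.
$164800 is at or above the $2000 minimum.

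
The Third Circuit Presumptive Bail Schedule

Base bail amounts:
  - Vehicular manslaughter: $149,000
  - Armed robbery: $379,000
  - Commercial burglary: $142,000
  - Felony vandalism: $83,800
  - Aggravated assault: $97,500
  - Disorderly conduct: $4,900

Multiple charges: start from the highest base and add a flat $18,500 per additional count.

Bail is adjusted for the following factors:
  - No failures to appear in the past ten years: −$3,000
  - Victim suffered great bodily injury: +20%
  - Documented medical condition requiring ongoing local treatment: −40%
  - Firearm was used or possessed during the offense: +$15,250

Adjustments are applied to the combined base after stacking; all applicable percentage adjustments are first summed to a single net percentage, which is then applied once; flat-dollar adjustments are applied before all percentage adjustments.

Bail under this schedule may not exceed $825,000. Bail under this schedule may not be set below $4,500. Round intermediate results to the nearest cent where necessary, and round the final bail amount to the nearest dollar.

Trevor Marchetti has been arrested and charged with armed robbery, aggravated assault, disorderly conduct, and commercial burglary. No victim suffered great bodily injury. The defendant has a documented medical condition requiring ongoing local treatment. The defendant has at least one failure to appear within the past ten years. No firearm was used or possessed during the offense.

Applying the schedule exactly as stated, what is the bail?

$260,700

Base amounts from the schedule: armed robbery $379,000; aggravated assault $97,500; disorderly conduct $4,900; commercial burglary $142,000.
Stacking rule: highest base plus $18,500 per additional charge. Highest is armed robbery at $379,000; 3 additional charges → +$55,500. Combined base = $434,500.
Documented medical condition requiring ongoing local treatment (−40%): $434,500 × 0.6 = $260,700.
$260,700 is within the $825,000 maximum.
$260,700 is at or above the $4,500 minimum.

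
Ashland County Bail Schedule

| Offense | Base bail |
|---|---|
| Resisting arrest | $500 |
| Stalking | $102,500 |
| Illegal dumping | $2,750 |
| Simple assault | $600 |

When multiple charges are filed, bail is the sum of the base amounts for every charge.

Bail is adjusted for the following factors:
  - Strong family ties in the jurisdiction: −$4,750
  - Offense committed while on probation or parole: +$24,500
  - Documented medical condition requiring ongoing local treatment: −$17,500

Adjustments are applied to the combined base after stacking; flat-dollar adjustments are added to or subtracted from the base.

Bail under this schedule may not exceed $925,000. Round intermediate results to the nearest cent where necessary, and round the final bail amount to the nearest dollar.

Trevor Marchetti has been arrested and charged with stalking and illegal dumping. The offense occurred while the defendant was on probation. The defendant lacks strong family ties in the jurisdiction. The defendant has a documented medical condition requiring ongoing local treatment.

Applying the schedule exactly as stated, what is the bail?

Base amounts from the schedule: stalking $102,500; illegal dumping $2,750.
Stacking rule: sum of all bases. $102,500 + $2,750 = $105,250.
Offense committed while on probation or parole (+$24,500 flat): $105,250 + $24,500 = $129,750.
Documented medical condition requiring ongoing local treatment (−$17,500 flat): $129,750 − $17,500 = $112,250.
$112,250 is within the $925,000 maximum.

$112,250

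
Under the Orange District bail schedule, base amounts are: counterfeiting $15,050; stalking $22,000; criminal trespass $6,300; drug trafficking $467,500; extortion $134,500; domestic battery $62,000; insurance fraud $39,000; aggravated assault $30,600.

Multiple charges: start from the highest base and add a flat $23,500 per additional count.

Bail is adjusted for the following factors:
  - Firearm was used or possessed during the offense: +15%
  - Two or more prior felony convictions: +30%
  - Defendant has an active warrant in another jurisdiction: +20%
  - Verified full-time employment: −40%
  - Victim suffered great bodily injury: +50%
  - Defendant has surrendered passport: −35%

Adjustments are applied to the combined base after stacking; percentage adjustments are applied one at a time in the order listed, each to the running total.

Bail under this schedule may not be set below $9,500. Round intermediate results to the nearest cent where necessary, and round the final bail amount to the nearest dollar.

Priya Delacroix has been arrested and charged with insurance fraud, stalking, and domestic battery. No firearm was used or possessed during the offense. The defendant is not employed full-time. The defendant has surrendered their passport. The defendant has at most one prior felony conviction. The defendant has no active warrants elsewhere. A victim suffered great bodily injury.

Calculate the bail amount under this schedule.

$106,275

Base amounts from the schedule: insurance fraud $39,000; stalking $22,000; domestic battery $62,000.
Stacking rule: highest base plus $23,500 per additional charge. Highest is domestic battery at $62,000; 2 additional charges → +$47,000. Combined base = $109,000.
Victim suffered great bodily injury (+50%): $109,000 × 1.5 = $163,500.
Defendant has surrendered passport (−35%): $163,500 × 0.65 = $106,275.
$106,275 is at or above the $9,500 minimum.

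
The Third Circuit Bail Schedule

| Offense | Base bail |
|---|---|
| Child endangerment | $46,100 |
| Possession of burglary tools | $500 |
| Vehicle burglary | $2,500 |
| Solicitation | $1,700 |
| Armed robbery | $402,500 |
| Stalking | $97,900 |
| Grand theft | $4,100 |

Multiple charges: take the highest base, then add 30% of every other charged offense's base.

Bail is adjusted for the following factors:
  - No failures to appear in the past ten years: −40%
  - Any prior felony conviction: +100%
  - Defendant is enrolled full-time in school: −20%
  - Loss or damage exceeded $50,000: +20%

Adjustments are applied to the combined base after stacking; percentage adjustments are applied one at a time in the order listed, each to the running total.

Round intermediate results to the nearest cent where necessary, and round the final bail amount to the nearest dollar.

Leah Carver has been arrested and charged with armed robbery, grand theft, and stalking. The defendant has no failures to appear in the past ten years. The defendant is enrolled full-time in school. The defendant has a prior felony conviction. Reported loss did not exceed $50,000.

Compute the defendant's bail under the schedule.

Base amounts from the schedule: armed robbery $402,500; grand theft $4,100; stalking $97,900.
Stacking rule: highest base plus 30% of each additional charge. Highest is armed robbery at $402,500. Additional: $4,100 × 30% = $1,230; $97,900 × 30% = $29,370. Combined base = $402,500 + $30,600 = $433,100.
No failures to appear in the past ten years (−40%): $433,100 × 0.6 = $259,860.
Any prior felony conviction (+100%): $259,860 × 2 = $519,720.
Defendant is enrolled full-time in school (−20%): $519,720 × 0.8 = $415,776.

$415,776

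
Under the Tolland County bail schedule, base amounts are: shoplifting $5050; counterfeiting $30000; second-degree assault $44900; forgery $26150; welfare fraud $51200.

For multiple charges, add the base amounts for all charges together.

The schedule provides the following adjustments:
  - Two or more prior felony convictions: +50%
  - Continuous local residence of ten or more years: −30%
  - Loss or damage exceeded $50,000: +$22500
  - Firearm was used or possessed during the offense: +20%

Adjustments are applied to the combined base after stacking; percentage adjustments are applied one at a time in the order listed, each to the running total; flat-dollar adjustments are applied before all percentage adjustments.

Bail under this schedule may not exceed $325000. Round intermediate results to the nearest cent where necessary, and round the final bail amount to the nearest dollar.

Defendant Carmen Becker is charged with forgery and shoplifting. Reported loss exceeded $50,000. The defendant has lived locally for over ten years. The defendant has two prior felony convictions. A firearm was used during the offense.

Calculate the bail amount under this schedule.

$67662

Base amounts from the schedule: forgery $26150; shoplifting $5050.
Stacking rule: sum of all bases. $26150 + $5050 = $31200.
Loss or damage exceeded $50,000 (+$22500 flat): $31200 + $22500 = $53700.
Two or more prior felony convictions (+50%): $53700 × 1.5 = $80550.
Continuous local residence of ten or more years (−30%): $80550 × 0.7 = $56385.
Firearm was used or possessed during the offense (+20%): $56385 × 1.2 = $67662.
$67662 is within the $325000 maximum.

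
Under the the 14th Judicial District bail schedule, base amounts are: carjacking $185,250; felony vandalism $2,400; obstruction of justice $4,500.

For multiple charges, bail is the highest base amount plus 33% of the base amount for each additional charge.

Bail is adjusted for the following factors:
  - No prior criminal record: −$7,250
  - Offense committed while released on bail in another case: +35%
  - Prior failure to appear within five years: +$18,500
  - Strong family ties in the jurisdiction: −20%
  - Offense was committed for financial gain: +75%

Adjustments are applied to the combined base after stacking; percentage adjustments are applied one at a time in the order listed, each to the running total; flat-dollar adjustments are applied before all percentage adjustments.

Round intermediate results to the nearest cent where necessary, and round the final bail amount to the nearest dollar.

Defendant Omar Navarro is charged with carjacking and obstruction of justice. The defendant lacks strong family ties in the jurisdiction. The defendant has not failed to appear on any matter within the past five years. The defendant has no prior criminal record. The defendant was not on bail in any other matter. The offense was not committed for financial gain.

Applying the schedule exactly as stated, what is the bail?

Base amounts from the schedule: carjacking $185,250; obstruction of justice $4,500.
Stacking rule: highest base plus 33% of each additional charge. Highest is carjacking at $185,250. Additional: $4,500 × 33% = $1,485. Combined base = $185,250 + $1,485 = $186,735.
No prior criminal record (−$7,250 flat): $186,735 − $7,250 = $179,485.

$179,485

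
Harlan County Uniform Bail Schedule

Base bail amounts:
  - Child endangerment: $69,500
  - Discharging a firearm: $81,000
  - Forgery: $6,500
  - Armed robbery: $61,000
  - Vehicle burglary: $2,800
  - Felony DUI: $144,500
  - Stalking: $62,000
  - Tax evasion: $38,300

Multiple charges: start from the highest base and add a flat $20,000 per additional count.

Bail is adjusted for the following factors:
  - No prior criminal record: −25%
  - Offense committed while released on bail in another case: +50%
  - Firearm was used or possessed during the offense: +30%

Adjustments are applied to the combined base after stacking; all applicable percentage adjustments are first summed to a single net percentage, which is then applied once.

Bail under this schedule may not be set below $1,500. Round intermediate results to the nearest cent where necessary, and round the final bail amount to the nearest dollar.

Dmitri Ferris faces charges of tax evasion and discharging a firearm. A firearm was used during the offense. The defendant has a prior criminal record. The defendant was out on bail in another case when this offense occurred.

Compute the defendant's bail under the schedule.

Base amounts from the schedule: tax evasion $38,300; discharging a firearm $81,000.
Stacking rule: highest base plus $20,000 per additional charge. Highest is discharging a firearm at $81,000; 1 additional charge → +$20,000. Combined base = $101,000.
Net percentage adjustment: +50% +30% = +80%. $101,000 × 1.8 = $181,800.
$181,800 is at or above the $1,500 minimum.

$181,800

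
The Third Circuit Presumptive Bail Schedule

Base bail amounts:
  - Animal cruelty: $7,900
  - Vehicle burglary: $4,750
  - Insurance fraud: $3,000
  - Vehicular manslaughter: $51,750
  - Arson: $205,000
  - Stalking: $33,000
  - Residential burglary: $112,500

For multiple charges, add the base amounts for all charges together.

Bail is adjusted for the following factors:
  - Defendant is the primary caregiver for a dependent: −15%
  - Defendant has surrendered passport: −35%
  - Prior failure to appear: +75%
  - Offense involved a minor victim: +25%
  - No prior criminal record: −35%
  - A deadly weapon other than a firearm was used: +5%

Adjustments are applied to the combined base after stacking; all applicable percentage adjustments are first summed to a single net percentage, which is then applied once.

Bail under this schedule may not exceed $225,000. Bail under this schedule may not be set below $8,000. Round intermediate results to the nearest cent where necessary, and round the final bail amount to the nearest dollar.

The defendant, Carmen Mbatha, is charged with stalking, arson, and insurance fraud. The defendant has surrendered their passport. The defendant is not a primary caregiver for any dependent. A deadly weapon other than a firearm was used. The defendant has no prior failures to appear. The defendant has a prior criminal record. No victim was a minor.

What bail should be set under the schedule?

Base amounts from the schedule: stalking $33,000; arson $205,000; insurance fraud $3,000.
Stacking rule: sum of all bases. $33,000 + $205,000 + $3,000 = $241,000.
Net percentage adjustment: −35% +5% = −30%. $241,000 × 0.7 = $168,700.
$168,700 is within the $225,000 maximum.
$168,700 is at or above the $8,000 minimum.

$168,700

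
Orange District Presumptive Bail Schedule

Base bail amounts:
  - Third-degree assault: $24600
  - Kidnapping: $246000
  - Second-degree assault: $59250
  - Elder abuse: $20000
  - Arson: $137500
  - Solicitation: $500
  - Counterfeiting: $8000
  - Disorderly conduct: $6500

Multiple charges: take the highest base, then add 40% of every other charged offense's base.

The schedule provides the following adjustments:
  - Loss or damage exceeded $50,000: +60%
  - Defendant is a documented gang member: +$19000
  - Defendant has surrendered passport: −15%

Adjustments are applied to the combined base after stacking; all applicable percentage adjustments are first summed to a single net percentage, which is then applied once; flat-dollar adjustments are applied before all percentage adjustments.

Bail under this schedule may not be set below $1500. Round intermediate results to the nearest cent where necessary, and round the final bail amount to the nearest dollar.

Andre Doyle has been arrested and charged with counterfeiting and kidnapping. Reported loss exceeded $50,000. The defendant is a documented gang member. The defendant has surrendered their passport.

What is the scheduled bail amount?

Base amounts from the schedule: counterfeiting $8000; kidnapping $246000.
Stacking rule: highest base plus 40% of each additional charge. Highest is kidnapping at $246000. Additional: $8000 × 40% = $3200. Combined base = $246000 + $3200 = $249200.
Defendant is a documented gang member (+$19000 flat): $249200 + $19000 = $268200.
Net percentage adjustment: +60% −15% = +45%. $268200 × 1.45 = $388890.
$388890 is at or above the $1500 minimum.

$388890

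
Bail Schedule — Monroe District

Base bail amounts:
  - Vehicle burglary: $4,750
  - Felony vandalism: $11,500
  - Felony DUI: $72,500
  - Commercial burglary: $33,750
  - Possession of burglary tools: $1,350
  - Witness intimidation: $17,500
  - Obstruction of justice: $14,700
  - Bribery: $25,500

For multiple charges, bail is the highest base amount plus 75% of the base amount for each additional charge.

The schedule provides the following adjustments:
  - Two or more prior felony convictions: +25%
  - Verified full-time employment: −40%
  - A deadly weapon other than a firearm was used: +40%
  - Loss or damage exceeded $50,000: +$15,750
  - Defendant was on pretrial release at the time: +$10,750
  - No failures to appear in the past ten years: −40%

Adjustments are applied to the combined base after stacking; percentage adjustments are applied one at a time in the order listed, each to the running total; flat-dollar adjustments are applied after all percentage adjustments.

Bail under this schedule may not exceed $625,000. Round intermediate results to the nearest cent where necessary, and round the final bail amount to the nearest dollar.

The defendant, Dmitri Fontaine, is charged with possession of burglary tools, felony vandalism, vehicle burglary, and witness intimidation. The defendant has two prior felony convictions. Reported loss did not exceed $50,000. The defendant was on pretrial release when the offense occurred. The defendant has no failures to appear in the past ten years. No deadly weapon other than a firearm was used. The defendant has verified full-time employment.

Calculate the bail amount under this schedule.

Base amounts from the schedule: possession of burglary tools $1,350; felony vandalism $11,500; vehicle burglary $4,750; witness intimidation $17,500.
Stacking rule: highest base plus 75% of each additional charge. Highest is witness intimidation at $17,500. Additional: $1,350 × 75% = $1,012.50; $11,500 × 75% = $8,625; $4,750 × 75% = $3,562.50. Combined base = $17,500 + $13,200 = $30,700.
Two or more prior felony convictions (+25%): $30,700 × 1.25 = $38,375.
Verified full-time employment (−40%): $38,375 × 0.6 = $23,025.
No failures to appear in the past ten years (−40%): $23,025 × 0.6 = $13,815.
Defendant was on pretrial release at the time (+$10,750 flat): $13,815 + $10,750 = $24,565.
$24,565 is within the $625,000 maximum.

$24,565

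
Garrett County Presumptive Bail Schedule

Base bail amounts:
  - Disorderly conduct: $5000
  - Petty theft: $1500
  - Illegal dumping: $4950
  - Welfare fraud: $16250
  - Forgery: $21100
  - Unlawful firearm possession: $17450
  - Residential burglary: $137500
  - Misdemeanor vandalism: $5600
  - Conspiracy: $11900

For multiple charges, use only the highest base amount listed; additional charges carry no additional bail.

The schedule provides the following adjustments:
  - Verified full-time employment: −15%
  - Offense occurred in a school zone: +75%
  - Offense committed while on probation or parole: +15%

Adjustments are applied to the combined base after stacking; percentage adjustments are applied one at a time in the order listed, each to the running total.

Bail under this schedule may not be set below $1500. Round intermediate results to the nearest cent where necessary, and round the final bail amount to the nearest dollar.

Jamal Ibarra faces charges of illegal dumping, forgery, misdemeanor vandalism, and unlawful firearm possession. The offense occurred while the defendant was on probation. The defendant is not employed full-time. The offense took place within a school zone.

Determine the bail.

$42464

Base amounts from the schedule: illegal dumping $4950; forgery $21100; misdemeanor vandalism $5600; unlawful firearm possession $17450.
Stacking rule: use the highest base only. Highest is forgery at $21100. Combined base = $21100.
Offense occurred in a school zone (+75%): $21100 × 1.75 = $36925.
Offense committed while on probation or parole (+15%): $36925 × 1.15 = $42463.75.
$42463.75 is at or above the $1500 minimum.
Rounded to the nearest dollar: $42464.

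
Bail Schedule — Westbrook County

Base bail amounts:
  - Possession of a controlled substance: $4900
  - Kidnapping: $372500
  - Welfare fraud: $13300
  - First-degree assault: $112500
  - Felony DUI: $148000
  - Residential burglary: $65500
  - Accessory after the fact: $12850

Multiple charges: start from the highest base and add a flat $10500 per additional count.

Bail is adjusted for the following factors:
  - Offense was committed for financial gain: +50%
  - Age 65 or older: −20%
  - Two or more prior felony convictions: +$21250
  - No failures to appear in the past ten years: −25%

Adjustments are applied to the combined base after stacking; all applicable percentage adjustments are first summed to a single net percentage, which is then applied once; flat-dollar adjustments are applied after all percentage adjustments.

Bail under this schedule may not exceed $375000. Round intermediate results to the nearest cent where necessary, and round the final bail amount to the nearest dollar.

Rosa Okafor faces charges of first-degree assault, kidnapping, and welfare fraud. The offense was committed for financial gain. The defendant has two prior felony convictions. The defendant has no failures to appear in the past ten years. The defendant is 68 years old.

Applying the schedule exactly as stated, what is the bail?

Base amounts from the schedule: first-degree assault $112500; kidnapping $372500; welfare fraud $13300.
Stacking rule: highest base plus $10500 per additional charge. Highest is kidnapping at $372500; 2 additional charges → +$21000. Combined base = $393500.
Net percentage adjustment: +50% −20% −25% = +5%. $393500 × 1.05 = $413175.
Two or more prior felony convictions (+$21250 flat): $413175 + $21250 = $434425.
Result $434425 exceeds the maximum of $375000; bail is capped at $375000.

$375000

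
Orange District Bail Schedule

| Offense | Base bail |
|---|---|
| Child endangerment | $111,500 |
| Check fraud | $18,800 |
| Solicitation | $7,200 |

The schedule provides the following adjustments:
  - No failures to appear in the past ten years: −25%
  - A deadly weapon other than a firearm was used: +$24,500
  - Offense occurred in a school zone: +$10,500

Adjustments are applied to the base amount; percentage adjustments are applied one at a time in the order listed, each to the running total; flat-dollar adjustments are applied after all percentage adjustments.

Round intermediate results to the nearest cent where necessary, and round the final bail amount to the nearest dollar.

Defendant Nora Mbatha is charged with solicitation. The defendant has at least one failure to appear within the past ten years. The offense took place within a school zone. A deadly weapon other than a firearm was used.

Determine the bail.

$42,200

Base amounts from the schedule: solicitation $7,200.
Single charge. Combined base = $7,200.
A deadly weapon other than a firearm was used (+$24,500 flat): $7,200 + $24,500 = $31,700.
Offense occurred in a school zone (+$10,500 flat): $31,700 + $10,500 = $42,200.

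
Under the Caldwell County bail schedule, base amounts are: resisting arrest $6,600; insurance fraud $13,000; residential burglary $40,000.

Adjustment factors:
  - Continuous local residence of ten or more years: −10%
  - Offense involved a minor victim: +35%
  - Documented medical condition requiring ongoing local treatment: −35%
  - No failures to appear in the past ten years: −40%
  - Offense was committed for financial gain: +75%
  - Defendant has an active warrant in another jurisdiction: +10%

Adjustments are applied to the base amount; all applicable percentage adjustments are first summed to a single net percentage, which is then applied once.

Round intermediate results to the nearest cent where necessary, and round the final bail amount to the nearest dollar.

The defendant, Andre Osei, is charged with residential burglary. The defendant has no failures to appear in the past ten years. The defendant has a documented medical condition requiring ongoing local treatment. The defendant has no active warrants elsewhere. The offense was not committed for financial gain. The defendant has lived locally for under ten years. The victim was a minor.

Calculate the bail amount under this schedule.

Base amounts from the schedule: residential burglary $40,000.
Single charge. Combined base = $40,000.
Net percentage adjustment: +35% −35% −40% = −40%. $40,000 × 0.6 = $24,000.

$24,000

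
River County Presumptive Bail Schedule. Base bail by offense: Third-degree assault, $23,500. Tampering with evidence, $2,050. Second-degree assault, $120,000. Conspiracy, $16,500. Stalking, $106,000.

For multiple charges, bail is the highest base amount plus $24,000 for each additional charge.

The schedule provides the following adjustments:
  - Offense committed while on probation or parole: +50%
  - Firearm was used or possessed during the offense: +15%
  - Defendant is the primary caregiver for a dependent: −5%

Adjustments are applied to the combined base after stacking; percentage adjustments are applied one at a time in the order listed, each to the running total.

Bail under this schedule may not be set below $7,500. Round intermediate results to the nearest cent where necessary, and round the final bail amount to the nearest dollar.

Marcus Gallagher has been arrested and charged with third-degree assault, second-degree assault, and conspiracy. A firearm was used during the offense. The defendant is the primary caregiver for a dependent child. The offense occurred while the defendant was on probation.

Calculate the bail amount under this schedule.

$275,310

Base amounts from the schedule: third-degree assault $23,500; second-degree assault $120,000; conspiracy $16,500.
Stacking rule: highest base plus $24,000 per additional charge. Highest is second-degree assault at $120,000; 2 additional charges → +$48,000. Combined base = $168,000.
Offense committed while on probation or parole (+50%): $168,000 × 1.5 = $252,000.
Firearm was used or possessed during the offense (+15%): $252,000 × 1.15 = $289,800.
Defendant is the primary caregiver for a dependent (−5%): $289,800 × 0.95 = $275,310.
$275,310 is at or above the $7,500 minimum.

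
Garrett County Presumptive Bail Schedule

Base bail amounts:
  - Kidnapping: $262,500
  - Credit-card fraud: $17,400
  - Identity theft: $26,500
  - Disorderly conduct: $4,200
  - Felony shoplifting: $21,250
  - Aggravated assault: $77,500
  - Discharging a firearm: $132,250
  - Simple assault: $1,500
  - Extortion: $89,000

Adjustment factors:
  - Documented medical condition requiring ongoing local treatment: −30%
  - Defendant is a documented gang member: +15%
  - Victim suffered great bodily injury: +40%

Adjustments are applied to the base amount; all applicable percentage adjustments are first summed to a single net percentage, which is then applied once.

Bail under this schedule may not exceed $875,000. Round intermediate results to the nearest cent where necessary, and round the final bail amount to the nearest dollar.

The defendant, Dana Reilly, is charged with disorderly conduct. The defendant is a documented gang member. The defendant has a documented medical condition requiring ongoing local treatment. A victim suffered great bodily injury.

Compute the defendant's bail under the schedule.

Base amounts from the schedule: disorderly conduct $4,200.
Single charge. Combined base = $4,200.
Net percentage adjustment: −30% +15% +40% = +25%. $4,200 × 1.25 = $5,250.
$5,250 is within the $875,000 maximum.

$5,250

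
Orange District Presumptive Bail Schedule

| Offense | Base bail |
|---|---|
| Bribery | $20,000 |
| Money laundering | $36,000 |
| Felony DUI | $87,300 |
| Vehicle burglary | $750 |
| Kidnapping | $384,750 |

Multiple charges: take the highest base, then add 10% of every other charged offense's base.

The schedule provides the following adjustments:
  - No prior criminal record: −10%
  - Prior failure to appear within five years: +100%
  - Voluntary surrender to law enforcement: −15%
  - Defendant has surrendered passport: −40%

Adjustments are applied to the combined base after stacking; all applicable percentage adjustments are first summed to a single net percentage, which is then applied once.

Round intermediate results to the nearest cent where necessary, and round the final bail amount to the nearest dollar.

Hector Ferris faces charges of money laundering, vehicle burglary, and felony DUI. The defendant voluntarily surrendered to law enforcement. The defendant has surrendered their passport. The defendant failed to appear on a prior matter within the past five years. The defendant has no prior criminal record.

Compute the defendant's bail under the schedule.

Base amounts from the schedule: money laundering $36,000; vehicle burglary $750; felony DUI $87,300.
Stacking rule: highest base plus 10% of each additional charge. Highest is felony DUI at $87,300. Additional: $36,000 × 10% = $3,600; $750 × 10% = $75. Combined base = $87,300 + $3,675 = $90,975.
Net percentage adjustment: −10% +100% −15% −40% = +35%. $90,975 × 1.35 = $122,816.25.
Rounded to the nearest dollar: $122,816.

$122,816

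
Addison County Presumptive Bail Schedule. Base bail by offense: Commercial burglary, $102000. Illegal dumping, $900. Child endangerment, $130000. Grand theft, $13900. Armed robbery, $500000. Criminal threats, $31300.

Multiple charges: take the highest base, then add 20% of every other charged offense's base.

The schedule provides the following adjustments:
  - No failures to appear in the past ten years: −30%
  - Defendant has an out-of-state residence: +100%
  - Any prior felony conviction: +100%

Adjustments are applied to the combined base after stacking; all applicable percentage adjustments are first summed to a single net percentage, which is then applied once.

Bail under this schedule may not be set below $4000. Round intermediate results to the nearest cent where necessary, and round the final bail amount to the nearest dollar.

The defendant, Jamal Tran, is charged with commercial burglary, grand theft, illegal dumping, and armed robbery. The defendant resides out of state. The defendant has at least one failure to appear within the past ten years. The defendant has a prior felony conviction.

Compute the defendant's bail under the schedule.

$1570080

Base amounts from the schedule: commercial burglary $102000; grand theft $13900; illegal dumping $900; armed robbery $500000.
Stacking rule: highest base plus 20% of each additional charge. Highest is armed robbery at $500000. Additional: $102000 × 20% = $20400; $13900 × 20% = $2780; $900 × 20% = $180. Combined base = $500000 + $23360 = $523360.
Net percentage adjustment: +100% +100% = +200%. $523360 × 3 = $1570080.
$1570080 is at or above the $4000 minimum.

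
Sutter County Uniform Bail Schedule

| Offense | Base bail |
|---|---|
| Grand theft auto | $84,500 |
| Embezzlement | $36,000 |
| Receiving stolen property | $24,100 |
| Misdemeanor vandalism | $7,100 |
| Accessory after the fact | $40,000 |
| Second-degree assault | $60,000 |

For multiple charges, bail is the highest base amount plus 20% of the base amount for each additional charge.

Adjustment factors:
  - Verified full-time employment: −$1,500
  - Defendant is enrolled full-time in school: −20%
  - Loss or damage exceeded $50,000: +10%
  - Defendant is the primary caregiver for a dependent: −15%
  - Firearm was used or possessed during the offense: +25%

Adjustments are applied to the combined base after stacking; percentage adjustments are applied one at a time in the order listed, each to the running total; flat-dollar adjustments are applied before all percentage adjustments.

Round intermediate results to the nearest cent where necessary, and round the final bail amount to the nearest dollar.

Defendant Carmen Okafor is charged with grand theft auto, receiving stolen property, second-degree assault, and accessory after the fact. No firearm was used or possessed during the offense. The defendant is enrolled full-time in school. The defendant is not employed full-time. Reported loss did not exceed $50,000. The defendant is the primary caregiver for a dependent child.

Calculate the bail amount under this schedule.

Base amounts from the schedule: grand theft auto $84,500; receiving stolen property $24,100; second-degree assault $60,000; accessory after the fact $40,000.
Stacking rule: highest base plus 20% of each additional charge. Highest is grand theft auto at $84,500. Additional: $24,100 × 20% = $4,820; $60,000 × 20% = $12,000; $40,000 × 20% = $8,000. Combined base = $84,500 + $24,820 = $109,320.
Defendant is enrolled full-time in school (−20%): $109,320 × 0.8 = $87,456.
Defendant is the primary caregiver for a dependent (−15%): $87,456 × 0.85 = $74,337.60.
Rounded to the nearest dollar: $74,338.

$74,338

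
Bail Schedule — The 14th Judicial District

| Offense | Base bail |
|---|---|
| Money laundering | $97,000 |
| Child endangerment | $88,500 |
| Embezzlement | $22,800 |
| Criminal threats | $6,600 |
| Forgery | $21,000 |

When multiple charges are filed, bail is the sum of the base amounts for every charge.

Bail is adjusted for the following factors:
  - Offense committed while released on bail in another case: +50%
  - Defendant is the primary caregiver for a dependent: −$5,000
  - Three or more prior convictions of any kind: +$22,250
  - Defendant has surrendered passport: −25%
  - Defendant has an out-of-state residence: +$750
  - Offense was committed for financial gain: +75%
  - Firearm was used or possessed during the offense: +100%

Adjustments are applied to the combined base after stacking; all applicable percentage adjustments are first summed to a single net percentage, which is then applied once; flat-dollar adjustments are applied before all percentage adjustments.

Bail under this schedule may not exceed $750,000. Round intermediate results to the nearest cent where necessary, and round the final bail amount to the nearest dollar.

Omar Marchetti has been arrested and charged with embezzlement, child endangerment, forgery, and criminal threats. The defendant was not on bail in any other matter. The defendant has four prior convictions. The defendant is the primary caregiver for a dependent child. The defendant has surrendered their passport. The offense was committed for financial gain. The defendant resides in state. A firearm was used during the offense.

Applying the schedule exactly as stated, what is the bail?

Base amounts from the schedule: embezzlement $22,800; child endangerment $88,500; forgery $21,000; criminal threats $6,600.
Stacking rule: sum of all bases. $22,800 + $88,500 + $21,000 + $6,600 = $138,900.
Defendant is the primary caregiver for a dependent (−$5,000 flat): $138,900 − $5,000 = $133,900.
Three or more prior convictions of any kind (+$22,250 flat): $133,900 + $22,250 = $156,150.
Net percentage adjustment: −25% +75% +100% = +150%. $156,150 × 2.5 = $390,375.
$390,375 is within the $750,000 maximum.

$390,375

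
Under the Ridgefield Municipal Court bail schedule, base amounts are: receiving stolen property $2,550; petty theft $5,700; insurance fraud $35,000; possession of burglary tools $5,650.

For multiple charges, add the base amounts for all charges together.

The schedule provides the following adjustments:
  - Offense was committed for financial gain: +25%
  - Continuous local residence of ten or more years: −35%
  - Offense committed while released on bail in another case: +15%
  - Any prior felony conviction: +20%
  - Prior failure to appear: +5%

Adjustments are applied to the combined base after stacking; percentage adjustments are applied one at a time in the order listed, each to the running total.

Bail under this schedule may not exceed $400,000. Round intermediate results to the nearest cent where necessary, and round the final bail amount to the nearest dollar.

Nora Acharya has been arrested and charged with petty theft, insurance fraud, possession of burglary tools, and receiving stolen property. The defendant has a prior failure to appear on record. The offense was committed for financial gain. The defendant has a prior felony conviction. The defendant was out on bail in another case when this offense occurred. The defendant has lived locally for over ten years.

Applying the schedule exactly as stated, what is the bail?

Base amounts from the schedule: petty theft $5,700; insurance fraud $35,000; possession of burglary tools $5,650; receiving stolen property $2,550.
Stacking rule: sum of all bases. $5,700 + $35,000 + $5,650 + $2,550 = $48,900.
Offense was committed for financial gain (+25%): $48,900 × 1.25 = $61,125.
Continuous local residence of ten or more years (−35%): $61,125 × 0.65 = $39,731.25.
Offense committed while released on bail in another case (+15%): $39,731.25 × 1.15 = $45,690.94.
Any prior felony conviction (+20%): $45,690.94 × 1.2 = $54,829.13.
Prior failure to appear (+5%): $54,829.13 × 1.05 = $57,570.59.
$57,570.59 is within the $400,000 maximum.
Rounded to the nearest dollar: $57,571.

$57,571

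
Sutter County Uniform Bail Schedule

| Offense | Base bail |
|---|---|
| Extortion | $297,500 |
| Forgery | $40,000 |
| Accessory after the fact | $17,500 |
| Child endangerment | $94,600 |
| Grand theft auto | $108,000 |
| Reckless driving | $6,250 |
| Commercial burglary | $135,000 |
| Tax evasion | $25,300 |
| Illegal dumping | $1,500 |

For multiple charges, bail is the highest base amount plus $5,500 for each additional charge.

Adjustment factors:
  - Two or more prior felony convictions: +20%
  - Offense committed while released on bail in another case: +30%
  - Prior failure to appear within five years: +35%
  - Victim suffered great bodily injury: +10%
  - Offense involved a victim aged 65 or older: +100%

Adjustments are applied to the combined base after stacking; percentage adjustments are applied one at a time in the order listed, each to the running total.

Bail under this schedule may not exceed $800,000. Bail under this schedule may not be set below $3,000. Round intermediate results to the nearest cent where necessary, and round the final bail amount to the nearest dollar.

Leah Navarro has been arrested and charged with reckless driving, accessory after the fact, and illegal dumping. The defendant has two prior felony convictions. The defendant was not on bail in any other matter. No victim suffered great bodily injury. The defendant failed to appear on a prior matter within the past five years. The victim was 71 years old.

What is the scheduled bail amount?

Base amounts from the schedule: reckless driving $6,250; accessory after the fact $17,500; illegal dumping $1,500.
Stacking rule: highest base plus $5,500 per additional charge. Highest is accessory after the fact at $17,500; 2 additional charges → +$11,000. Combined base = $28,500.
Two or more prior felony convictions (+20%): $28,500 × 1.2 = $34,200.
Prior failure to appear within five years (+35%): $34,200 × 1.35 = $46,170.
Offense involved a victim aged 65 or older (+100%): $46,170 × 2 = $92,340.
$92,340 is within the $800,000 maximum.
$92,340 is at or above the $3,000 minimum.

$92,340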